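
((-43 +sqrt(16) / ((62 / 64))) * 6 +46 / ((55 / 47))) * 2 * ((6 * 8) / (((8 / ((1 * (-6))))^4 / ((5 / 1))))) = -20085651 / 682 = -29451.10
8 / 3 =2.67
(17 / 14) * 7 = 17 / 2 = 8.50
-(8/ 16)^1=-1/ 2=-0.50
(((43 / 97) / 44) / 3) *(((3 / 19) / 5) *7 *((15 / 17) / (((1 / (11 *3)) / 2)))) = 2709 / 62662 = 0.04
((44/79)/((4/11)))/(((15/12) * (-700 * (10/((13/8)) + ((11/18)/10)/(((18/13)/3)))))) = -339768/1220180675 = -0.00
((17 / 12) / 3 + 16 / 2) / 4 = 305 / 144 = 2.12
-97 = -97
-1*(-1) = 1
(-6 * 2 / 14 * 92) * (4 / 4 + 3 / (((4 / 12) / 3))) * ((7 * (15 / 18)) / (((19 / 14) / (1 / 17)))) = -180320 / 323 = -558.27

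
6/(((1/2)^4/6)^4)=509607936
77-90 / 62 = 2342 / 31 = 75.55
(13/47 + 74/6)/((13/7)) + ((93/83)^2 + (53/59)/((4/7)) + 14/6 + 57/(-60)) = 81958740839/7450246830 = 11.00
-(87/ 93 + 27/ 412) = -1.00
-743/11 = -67.55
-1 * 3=-3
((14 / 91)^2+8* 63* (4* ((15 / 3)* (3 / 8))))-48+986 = 797346 / 169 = 4718.02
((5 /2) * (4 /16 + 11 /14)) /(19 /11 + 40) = 0.06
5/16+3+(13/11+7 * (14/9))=24367/1584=15.38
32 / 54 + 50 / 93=946 / 837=1.13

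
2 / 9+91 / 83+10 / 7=14365 / 5229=2.75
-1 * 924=-924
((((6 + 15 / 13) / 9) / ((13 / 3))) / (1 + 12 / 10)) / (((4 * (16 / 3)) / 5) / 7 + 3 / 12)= 65100 / 671099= 0.10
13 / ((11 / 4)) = 52 / 11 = 4.73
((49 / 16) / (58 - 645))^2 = 2401 / 88209664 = 0.00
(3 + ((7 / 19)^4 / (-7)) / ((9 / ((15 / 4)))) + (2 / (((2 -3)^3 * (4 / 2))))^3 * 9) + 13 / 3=-2608135 / 1563852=-1.67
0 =0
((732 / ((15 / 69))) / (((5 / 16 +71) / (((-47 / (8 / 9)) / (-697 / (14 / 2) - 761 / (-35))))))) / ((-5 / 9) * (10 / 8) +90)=42729768 / 118958215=0.36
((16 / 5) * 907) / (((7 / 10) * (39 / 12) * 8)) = 14512 / 91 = 159.47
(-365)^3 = -48627125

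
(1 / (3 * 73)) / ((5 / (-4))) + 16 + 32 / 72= 54008 / 3285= 16.44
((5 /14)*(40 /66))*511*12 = 14600 /11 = 1327.27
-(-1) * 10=10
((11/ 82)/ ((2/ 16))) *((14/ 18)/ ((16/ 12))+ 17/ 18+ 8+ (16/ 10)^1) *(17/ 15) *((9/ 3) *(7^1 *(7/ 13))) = 18353489/ 119925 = 153.04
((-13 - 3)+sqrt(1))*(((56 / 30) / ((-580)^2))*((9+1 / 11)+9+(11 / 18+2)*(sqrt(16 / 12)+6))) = -3899 / 1387650 - 329*sqrt(3) / 2270700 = -0.00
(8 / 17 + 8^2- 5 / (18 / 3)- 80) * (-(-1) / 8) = -1669 / 816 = -2.05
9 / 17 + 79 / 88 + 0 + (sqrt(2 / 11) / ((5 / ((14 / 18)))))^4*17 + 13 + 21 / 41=41333196975493 / 2766675285000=14.94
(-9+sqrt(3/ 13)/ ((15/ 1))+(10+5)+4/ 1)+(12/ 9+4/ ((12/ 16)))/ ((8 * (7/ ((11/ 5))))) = sqrt(39)/ 195+431/ 42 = 10.29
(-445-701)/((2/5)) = -2865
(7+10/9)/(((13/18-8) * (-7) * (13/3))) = 438/11921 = 0.04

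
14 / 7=2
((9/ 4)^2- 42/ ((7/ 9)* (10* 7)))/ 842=0.01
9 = 9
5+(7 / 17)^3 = 24908 / 4913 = 5.07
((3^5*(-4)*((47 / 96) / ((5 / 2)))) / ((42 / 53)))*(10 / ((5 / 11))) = -739827 / 140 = -5284.48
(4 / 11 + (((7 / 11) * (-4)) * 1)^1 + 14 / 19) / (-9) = 302 / 1881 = 0.16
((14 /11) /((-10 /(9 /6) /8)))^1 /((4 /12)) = -252 /55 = -4.58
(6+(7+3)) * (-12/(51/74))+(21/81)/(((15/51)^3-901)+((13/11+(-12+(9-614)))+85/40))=-83737990839784/300579596631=-278.59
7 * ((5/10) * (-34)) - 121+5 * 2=-230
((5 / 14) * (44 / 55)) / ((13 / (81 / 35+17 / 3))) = 0.18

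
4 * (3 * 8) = 96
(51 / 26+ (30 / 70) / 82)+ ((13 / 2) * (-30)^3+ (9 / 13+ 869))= -651538340 / 3731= -174628.34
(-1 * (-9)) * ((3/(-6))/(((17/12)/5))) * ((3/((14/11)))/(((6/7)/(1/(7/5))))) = -7425/238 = -31.20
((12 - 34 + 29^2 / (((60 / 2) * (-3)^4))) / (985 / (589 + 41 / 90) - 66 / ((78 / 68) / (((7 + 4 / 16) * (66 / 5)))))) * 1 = 36289377397 / 9225322746048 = 0.00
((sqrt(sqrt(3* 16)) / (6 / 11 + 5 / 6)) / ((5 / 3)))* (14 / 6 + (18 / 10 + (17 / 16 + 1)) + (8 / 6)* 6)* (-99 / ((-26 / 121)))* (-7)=-1346810949* 3^(1 / 4) / 33800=-52440.91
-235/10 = -47/2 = -23.50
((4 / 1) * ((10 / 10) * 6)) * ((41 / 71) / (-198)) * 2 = -328 / 2343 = -0.14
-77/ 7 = -11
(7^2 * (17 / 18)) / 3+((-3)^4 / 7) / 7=45191 / 2646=17.08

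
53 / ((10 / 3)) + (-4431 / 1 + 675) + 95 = -36451 / 10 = -3645.10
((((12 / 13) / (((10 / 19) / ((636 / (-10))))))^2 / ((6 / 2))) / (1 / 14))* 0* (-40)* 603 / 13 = 0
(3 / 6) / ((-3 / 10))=-5 / 3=-1.67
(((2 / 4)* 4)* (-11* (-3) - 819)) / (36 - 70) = 786 / 17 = 46.24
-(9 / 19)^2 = -81 / 361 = -0.22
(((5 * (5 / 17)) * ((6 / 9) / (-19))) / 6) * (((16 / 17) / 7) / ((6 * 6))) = -100 / 3113397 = -0.00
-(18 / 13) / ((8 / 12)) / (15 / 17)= -153 / 65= -2.35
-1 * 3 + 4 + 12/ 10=11/ 5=2.20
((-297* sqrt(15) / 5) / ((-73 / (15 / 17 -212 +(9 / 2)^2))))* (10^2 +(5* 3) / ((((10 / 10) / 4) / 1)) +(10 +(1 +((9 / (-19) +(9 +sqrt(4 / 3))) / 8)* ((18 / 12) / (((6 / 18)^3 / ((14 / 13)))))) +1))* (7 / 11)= -529518630753* sqrt(15) / 24522160 -1390868577* sqrt(5) / 1290640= -86040.88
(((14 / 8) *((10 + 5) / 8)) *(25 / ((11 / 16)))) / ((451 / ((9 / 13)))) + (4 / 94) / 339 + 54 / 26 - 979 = -2007331095103 / 2055133938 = -976.74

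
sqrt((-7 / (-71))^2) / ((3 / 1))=0.03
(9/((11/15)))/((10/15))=405/22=18.41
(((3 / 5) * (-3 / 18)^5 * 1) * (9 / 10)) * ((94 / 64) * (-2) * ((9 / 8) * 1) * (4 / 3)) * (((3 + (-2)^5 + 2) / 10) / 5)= -423 / 2560000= -0.00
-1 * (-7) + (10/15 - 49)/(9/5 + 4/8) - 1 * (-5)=-622/69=-9.01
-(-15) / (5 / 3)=9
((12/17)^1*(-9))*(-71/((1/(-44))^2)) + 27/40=593810379/680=873250.56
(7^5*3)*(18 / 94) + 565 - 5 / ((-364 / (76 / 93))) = 10220.10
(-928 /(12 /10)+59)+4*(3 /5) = -10679 /15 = -711.93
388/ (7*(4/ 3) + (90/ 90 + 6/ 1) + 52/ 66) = 12804/ 565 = 22.66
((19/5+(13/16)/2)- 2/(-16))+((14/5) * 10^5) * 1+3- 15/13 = 582412849/2080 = 280006.18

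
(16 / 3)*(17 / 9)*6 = 544 / 9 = 60.44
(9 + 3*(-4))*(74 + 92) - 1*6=-504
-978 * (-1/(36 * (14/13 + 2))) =2119/240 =8.83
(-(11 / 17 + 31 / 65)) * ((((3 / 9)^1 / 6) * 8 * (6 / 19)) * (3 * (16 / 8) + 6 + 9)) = -69552 / 20995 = -3.31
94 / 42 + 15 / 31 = 1772 / 651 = 2.72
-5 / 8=-0.62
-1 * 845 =-845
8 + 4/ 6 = 26/ 3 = 8.67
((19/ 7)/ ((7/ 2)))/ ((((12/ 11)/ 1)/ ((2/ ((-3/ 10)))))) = -4.74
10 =10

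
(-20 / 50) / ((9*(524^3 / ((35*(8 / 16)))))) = -7 / 1294900416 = -0.00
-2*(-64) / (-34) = -3.76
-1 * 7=-7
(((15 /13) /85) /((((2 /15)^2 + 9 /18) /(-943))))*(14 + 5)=-24187950 /51493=-469.73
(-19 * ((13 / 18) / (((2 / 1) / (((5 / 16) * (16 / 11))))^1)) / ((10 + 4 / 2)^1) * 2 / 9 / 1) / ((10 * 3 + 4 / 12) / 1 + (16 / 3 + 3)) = -1235 / 826848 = -0.00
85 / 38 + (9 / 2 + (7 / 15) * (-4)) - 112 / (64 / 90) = -152.63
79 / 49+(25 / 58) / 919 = 4212083 / 2611798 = 1.61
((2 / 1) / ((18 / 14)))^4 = 38416 / 6561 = 5.86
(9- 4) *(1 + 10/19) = 145/19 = 7.63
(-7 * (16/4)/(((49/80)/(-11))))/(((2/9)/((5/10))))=7920/7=1131.43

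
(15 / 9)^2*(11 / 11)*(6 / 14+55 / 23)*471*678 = 402720700 / 161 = 2501370.81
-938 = -938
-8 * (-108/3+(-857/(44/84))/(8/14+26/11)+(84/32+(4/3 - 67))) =1780349/339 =5251.77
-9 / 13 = -0.69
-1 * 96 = -96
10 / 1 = 10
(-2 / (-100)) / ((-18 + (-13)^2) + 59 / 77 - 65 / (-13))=77 / 603550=0.00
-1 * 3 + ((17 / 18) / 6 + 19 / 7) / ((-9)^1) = -22583 / 6804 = -3.32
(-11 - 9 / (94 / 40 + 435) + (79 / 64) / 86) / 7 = -529878075 / 337004416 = -1.57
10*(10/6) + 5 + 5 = 80/3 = 26.67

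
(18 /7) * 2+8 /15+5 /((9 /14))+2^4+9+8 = 14633 /315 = 46.45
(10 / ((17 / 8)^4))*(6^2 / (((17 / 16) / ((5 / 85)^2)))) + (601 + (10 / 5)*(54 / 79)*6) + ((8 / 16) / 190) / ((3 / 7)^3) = 202648511161553141 / 332595908013420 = 609.29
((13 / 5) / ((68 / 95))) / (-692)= -247 / 47056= -0.01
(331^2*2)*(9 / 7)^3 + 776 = 160006106 / 343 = 466490.10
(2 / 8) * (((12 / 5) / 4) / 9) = 1 / 60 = 0.02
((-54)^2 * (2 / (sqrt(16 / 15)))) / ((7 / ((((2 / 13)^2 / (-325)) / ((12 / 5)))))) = -486 * sqrt(15) / 76895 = -0.02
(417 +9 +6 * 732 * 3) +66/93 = 13602.71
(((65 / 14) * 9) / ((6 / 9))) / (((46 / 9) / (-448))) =-126360 / 23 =-5493.91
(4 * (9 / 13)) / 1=36 / 13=2.77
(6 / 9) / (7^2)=2 / 147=0.01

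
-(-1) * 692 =692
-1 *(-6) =6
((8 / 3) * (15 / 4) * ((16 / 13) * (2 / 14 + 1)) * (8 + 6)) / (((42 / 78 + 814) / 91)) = 232960 / 10589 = 22.00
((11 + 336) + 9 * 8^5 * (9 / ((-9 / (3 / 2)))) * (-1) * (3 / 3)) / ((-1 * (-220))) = 88543 / 44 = 2012.34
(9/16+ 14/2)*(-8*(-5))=605/2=302.50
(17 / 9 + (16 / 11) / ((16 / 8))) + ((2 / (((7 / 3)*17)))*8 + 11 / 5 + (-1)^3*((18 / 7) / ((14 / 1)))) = 2076457 / 412335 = 5.04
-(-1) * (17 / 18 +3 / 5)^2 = 19321 / 8100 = 2.39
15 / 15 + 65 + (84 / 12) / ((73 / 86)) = 5420 / 73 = 74.25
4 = 4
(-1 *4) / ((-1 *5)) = 0.80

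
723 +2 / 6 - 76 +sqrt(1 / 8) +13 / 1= 660.69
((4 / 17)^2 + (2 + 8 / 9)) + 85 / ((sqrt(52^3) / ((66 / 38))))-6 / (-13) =2805 * sqrt(13) / 25688 + 115160 / 33813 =3.80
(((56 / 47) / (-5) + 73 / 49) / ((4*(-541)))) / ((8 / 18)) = -129699 / 99673840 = -0.00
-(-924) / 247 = 924 / 247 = 3.74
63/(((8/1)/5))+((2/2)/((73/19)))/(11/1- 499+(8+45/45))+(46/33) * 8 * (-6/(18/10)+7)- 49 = 31.26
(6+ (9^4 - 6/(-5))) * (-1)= -32841/5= -6568.20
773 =773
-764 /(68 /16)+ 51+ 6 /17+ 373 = 4158 /17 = 244.59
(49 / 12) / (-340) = -49 / 4080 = -0.01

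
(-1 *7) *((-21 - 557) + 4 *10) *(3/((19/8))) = 90384/19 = 4757.05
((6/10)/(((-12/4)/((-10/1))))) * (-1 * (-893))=1786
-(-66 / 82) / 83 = 33 / 3403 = 0.01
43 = 43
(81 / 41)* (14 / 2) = 567 / 41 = 13.83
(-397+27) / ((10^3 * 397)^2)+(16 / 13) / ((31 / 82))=20678300785089 / 6351642700000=3.26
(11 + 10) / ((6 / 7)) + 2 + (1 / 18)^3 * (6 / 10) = 257581 / 9720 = 26.50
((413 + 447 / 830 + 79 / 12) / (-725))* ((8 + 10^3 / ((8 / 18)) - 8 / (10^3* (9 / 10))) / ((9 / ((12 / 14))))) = -531470790968 / 4264903125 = -124.61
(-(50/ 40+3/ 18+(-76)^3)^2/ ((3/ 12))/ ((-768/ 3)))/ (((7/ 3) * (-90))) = -5549722122605/ 387072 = -14337699.76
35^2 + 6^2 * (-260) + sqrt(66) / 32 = -8135 + sqrt(66) / 32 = -8134.75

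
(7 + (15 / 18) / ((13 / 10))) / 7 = 1.09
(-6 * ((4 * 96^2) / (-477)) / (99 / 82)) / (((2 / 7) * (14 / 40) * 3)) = 6717440 / 5247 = 1280.24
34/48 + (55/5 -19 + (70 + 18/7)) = 10967/168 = 65.28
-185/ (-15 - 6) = 185/ 21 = 8.81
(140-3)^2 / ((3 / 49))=919681 / 3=306560.33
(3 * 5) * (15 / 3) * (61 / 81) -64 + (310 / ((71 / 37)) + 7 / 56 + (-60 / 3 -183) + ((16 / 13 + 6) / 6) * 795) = 181271905 / 199368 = 909.23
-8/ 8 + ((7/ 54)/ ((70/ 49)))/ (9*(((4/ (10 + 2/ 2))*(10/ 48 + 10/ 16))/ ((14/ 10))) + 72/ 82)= -4663187/ 4817880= -0.97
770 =770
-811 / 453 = -1.79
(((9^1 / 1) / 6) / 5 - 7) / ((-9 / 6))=67 / 15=4.47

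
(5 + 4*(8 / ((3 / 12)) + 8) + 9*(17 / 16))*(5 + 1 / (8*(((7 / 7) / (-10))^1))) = 41895 / 64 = 654.61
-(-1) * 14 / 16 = 7 / 8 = 0.88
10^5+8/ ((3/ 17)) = 300136/ 3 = 100045.33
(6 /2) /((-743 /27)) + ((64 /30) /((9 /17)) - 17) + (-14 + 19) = -8.08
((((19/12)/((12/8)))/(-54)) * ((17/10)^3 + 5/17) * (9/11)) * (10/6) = -560633/4039200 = -0.14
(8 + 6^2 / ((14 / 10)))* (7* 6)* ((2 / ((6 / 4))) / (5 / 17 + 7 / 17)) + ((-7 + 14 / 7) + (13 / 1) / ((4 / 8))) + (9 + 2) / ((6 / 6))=8120 / 3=2706.67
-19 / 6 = -3.17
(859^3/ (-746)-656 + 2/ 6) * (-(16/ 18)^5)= 31178534404096/ 66075831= 471859.89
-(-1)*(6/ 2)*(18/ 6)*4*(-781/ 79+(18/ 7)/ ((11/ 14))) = -206892/ 869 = -238.08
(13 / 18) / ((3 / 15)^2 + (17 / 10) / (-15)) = -9.85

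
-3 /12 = -1 /4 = -0.25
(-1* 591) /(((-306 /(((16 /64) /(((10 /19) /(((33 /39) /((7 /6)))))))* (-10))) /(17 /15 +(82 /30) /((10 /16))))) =-36.64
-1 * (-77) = 77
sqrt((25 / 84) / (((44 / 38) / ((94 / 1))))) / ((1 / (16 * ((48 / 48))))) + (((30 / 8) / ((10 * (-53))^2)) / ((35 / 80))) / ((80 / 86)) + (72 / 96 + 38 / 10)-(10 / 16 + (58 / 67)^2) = 7007633772 / 2206680175 + 40 * sqrt(206283) / 231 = 81.82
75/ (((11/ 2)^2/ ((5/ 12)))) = 125/ 121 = 1.03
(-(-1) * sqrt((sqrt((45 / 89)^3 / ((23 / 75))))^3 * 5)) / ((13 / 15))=2278125 * 243214305^(1 / 4) / 210785731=1.35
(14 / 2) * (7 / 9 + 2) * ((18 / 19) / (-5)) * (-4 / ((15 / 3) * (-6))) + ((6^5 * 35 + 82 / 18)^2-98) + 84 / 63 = 113999186068333 / 1539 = 74073545203.60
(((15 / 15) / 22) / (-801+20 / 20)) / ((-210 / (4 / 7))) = 1 / 6468000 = 0.00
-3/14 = -0.21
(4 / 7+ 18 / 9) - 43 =-40.43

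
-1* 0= 0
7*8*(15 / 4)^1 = 210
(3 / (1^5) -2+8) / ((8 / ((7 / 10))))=63 / 80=0.79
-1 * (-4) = 4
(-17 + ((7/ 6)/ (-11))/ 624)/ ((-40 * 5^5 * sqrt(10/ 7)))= 140027 * sqrt(70)/ 10296000000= 0.00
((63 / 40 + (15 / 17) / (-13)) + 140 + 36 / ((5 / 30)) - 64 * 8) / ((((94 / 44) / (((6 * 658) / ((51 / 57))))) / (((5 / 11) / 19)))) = -28680057 / 3757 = -7633.77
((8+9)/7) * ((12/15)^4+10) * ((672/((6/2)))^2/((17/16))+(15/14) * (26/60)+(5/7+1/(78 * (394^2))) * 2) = 55340437060447477/46352499375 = 1193904.06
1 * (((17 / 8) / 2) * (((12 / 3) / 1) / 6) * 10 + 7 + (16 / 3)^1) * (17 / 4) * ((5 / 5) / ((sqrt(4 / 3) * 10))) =3961 * sqrt(3) / 960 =7.15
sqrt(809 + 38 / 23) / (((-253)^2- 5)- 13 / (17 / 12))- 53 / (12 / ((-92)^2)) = -112148 / 3 + 17 * sqrt(428835) / 25021976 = -37382.67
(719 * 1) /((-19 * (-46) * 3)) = 0.27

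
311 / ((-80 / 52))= -4043 / 20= -202.15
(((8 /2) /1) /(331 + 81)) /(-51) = -1 /5253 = -0.00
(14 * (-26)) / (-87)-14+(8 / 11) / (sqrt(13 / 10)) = -854 / 87+8 * sqrt(130) / 143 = -9.18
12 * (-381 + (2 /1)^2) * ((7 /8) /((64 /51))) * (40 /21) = -96135 /16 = -6008.44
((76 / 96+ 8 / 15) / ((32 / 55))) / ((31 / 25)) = 14575 / 7936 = 1.84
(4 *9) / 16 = 9 / 4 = 2.25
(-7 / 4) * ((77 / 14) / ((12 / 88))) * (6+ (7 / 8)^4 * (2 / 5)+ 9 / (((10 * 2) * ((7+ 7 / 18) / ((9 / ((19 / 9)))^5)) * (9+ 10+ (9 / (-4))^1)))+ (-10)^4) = -706634.77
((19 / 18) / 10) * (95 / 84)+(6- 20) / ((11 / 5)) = -207709 / 33264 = -6.24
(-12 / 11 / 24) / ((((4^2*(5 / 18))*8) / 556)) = -1251 / 1760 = -0.71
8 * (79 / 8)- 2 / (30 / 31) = 1154 / 15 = 76.93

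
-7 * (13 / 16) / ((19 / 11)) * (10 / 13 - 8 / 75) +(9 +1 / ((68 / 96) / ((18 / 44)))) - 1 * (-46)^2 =-236585383 / 112200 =-2108.60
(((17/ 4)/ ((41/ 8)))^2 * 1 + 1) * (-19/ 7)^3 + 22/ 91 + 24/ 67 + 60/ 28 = -15571317406/ 502203793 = -31.01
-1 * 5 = -5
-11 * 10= -110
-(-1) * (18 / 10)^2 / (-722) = -0.00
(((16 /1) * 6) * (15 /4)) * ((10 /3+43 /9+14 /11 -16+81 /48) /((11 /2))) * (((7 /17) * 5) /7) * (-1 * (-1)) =-195175 /2057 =-94.88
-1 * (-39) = 39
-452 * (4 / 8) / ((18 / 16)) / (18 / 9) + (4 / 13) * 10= -11392 / 117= -97.37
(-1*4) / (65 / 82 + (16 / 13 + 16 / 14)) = -29848 / 23627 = -1.26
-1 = -1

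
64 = 64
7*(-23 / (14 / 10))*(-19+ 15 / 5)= 1840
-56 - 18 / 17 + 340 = 4810 / 17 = 282.94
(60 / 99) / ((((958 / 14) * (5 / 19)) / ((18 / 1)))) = 3192 / 5269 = 0.61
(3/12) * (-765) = -765/4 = -191.25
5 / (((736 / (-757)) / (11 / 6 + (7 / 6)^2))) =-18925 / 1152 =-16.43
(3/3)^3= 1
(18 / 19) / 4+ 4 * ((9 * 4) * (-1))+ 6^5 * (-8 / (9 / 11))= -2894679 / 38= -76175.76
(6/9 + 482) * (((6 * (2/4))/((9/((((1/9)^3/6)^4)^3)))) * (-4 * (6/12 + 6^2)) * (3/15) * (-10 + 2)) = 13213/17240421862889308495587945638472547832180640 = 0.00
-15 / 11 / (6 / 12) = -30 / 11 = -2.73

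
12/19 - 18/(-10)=231/95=2.43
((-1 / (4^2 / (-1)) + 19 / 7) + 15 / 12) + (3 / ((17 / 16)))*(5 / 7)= 11507 / 1904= 6.04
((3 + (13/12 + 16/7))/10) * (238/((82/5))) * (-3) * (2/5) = -1819/164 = -11.09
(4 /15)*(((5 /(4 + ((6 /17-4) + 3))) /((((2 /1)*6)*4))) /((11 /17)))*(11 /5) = 289 /10260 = 0.03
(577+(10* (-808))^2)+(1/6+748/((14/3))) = 2742059773/42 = 65287137.45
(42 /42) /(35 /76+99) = 76 /7559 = 0.01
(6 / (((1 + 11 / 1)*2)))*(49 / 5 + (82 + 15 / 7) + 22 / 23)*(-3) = -114591 / 1610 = -71.17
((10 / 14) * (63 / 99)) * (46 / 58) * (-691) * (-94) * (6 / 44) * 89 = 284185.32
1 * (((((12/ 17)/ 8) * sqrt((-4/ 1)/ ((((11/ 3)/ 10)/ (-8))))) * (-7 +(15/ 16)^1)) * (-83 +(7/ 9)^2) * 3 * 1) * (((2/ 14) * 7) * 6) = 323689 * sqrt(165)/ 561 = 7411.52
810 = 810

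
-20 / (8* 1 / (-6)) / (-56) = -15 / 56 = -0.27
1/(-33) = -1/33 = -0.03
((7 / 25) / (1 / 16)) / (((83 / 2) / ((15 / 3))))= 224 / 415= 0.54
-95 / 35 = -19 / 7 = -2.71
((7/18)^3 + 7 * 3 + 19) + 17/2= 283195/5832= 48.56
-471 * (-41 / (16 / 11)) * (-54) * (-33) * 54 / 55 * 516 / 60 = 199762832.61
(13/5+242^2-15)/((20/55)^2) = 17711859/40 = 442796.48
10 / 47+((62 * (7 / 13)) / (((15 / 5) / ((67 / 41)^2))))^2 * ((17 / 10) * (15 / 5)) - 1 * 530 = 1337969753595362 / 336675294345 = 3974.07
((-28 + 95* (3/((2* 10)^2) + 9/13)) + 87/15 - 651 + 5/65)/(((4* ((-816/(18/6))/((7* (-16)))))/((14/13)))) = -30914443/459680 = -67.25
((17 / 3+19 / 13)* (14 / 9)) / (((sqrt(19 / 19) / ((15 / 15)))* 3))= 3892 / 1053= 3.70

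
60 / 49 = 1.22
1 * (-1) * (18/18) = -1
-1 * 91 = -91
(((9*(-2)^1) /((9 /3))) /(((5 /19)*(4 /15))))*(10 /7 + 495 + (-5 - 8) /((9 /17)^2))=-2424172 /63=-38478.92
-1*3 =-3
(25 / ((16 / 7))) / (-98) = -25 / 224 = -0.11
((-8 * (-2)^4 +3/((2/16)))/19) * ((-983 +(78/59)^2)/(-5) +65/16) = -725180937/661390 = -1096.45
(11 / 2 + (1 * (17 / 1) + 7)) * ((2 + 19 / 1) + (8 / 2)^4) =16343 / 2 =8171.50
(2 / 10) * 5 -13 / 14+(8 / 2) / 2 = 29 / 14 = 2.07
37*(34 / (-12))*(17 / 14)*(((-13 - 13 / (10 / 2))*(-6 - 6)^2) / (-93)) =-3336216 / 1085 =-3074.85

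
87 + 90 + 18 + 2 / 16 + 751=7569 / 8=946.12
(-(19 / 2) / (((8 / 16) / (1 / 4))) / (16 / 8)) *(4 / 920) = -19 / 1840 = -0.01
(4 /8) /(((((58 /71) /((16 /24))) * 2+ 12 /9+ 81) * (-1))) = -213 /36118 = -0.01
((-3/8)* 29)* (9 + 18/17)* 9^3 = -10845333/136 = -79745.10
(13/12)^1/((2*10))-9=-2147/240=-8.95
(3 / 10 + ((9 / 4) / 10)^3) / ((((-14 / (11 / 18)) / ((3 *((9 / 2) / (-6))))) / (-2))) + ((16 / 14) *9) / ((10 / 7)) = 7.14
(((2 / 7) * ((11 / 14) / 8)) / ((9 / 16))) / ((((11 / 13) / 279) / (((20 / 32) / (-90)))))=-403 / 3528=-0.11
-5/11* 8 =-40/11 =-3.64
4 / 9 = 0.44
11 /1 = 11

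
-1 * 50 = -50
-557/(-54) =557/54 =10.31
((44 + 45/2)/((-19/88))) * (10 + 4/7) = -3256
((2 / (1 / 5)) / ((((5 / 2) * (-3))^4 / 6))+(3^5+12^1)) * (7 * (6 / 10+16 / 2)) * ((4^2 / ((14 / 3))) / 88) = 37009627 / 61875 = 598.14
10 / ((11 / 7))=70 / 11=6.36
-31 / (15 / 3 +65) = -31 / 70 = -0.44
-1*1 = -1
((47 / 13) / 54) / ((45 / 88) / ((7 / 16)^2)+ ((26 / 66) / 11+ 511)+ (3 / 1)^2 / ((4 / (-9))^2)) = 2229304 / 18622158399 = 0.00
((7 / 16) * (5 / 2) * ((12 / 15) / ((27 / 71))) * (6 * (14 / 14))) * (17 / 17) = 497 / 36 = 13.81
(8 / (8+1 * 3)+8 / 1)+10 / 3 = 398 / 33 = 12.06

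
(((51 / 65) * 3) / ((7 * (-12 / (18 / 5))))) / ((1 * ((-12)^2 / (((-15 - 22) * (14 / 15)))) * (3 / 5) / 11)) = 6919 / 15600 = 0.44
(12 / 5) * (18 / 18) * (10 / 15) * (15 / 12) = 2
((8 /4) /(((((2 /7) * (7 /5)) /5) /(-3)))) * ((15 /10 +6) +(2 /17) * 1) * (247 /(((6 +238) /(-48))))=27760.70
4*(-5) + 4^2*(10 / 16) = -10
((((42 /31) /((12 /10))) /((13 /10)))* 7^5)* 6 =35294700 /403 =87579.90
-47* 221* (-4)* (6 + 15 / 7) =2368236 / 7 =338319.43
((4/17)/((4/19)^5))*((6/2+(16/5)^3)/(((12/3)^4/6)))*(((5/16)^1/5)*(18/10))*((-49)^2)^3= 742701092275.61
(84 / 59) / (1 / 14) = 1176 / 59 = 19.93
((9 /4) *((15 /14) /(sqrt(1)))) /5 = 0.48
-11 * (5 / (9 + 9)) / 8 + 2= 233 / 144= 1.62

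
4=4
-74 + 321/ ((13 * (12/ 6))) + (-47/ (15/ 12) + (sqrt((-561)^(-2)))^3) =-2278134080213/ 22952602530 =-99.25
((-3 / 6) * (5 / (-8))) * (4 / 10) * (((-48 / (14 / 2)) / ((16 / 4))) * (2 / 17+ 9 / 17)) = -33 / 238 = -0.14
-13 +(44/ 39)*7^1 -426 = -16813/ 39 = -431.10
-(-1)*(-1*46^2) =-2116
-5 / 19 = -0.26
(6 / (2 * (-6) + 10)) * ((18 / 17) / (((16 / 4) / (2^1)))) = -27 / 17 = -1.59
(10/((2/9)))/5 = 9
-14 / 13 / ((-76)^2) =-7 / 37544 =-0.00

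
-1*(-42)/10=21/5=4.20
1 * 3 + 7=10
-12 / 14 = -6 / 7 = -0.86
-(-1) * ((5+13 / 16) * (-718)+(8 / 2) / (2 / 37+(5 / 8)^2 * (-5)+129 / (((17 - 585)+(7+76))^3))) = -17137398323593039 / 4104292924776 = -4175.48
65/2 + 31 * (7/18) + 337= 3434/9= 381.56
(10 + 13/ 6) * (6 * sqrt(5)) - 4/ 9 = -4/ 9 + 73 * sqrt(5) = 162.79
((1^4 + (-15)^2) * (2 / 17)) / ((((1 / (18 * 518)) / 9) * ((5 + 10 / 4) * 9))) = 33054.49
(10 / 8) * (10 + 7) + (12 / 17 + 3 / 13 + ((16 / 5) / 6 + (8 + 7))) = 500167 / 13260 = 37.72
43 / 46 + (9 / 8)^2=3239 / 1472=2.20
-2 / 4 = -1 / 2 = -0.50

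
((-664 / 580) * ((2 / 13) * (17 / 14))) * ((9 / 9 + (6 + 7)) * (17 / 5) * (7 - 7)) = 0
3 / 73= 0.04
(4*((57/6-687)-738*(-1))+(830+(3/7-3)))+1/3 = 22465/21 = 1069.76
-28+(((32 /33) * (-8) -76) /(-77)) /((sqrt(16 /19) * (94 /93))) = -28+21421 * sqrt(19) /79618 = -26.83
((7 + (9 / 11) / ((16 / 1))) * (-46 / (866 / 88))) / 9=-28543 / 7794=-3.66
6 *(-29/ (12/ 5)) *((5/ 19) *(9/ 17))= -6525/ 646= -10.10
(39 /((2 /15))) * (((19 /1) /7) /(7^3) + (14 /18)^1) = 551785 /2401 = 229.81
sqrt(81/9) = 3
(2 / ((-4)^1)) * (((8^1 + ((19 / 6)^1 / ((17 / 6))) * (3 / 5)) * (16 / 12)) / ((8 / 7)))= -5159 / 1020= -5.06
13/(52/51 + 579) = 663/29581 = 0.02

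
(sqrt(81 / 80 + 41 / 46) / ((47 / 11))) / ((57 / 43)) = 473* sqrt(402845) / 1232340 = 0.24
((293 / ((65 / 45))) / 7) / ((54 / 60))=2930 / 91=32.20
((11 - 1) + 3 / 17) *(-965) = -166945 / 17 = -9820.29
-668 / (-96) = 167 / 24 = 6.96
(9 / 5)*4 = 36 / 5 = 7.20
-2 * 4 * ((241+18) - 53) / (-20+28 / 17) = 3502 / 39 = 89.79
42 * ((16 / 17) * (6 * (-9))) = -36288 / 17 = -2134.59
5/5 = 1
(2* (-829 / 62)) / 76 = -829 / 2356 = -0.35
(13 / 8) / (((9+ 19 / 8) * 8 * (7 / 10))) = 5 / 196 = 0.03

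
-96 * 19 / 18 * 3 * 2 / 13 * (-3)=1824 / 13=140.31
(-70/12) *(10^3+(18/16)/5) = -5834.65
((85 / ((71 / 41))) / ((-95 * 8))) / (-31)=697 / 334552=0.00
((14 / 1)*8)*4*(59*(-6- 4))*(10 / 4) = -660800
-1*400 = -400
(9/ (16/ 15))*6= 405/ 8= 50.62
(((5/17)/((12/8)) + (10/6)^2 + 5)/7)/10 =122/1071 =0.11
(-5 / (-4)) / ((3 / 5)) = 25 / 12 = 2.08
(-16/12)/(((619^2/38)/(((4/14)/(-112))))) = 19/56324667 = 0.00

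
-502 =-502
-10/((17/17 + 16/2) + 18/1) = -10/27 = -0.37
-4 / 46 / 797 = -2 / 18331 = -0.00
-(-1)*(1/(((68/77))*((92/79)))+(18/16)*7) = 55349/6256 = 8.85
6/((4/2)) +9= 12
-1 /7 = -0.14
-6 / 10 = -3 / 5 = -0.60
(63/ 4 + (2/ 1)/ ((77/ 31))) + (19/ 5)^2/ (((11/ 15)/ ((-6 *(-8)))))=961.72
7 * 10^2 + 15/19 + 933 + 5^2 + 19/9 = 284014/171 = 1660.90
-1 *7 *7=-49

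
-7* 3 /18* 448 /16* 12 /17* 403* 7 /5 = -1105832 /85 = -13009.79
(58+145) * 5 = 1015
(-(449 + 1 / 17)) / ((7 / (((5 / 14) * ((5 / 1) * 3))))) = -286275 / 833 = -343.67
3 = 3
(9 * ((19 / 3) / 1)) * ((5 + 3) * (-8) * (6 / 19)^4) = -248832 / 6859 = -36.28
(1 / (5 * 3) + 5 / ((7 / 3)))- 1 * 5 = -293 / 105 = -2.79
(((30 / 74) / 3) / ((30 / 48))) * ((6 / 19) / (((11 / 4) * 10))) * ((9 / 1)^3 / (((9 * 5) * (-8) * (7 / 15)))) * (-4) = 11664 / 270655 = 0.04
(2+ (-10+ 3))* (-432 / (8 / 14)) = 3780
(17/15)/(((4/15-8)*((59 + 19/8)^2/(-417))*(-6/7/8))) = -1058624/6991349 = -0.15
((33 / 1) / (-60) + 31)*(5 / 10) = 15.22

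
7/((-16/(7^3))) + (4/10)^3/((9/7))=-150.01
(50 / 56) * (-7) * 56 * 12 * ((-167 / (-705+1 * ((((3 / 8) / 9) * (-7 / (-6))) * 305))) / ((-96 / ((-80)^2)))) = 1346688000 / 19877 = 67751.07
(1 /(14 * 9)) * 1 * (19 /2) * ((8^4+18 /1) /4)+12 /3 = 41099 /504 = 81.55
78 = 78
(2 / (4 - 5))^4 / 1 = 16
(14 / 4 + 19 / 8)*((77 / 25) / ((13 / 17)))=61523 / 2600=23.66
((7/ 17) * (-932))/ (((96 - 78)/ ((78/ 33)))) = -50.39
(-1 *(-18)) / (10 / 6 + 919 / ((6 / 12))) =0.01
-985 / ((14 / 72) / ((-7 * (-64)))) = -2269440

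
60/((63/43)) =860/21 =40.95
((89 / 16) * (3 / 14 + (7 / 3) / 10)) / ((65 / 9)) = 0.34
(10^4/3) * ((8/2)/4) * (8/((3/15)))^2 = 16000000/3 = 5333333.33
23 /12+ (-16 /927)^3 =6107234819 /3186391932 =1.92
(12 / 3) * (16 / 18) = 32 / 9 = 3.56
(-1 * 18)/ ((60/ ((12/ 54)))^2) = -1/ 4050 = -0.00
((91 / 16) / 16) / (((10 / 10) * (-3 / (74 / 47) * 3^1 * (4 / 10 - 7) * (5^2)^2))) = 3367 / 223344000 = 0.00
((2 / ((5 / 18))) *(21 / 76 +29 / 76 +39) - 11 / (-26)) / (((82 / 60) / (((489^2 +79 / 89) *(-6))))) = -270572690901744 / 901303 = -300201697.88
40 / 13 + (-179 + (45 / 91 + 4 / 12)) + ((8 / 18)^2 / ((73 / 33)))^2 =-4761303287 / 27193887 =-175.09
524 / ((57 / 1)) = 524 / 57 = 9.19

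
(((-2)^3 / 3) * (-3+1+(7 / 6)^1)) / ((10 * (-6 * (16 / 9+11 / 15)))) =-5 / 339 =-0.01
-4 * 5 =-20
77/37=2.08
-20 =-20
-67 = -67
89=89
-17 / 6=-2.83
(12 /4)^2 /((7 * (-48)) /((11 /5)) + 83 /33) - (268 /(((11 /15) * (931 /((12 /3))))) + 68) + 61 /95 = -17510746062 /253823185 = -68.99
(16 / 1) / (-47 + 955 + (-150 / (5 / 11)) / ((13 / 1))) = 104 / 5737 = 0.02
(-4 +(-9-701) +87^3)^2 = 432686368521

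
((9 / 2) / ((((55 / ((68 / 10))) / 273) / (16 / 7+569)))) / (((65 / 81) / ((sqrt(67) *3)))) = 446036463 *sqrt(67) / 1375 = 2655247.85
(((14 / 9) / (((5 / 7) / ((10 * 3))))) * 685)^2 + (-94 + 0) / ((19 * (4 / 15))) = 684978402455 / 342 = 2002860825.89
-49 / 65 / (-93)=49 / 6045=0.01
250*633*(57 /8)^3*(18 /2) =131880565125 /256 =515158457.52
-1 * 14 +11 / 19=-255 / 19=-13.42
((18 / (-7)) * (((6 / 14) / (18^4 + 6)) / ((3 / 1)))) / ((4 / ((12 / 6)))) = -3 / 1714706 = -0.00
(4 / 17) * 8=1.88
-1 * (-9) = 9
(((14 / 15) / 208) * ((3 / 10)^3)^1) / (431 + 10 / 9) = 567 / 2022280000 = 0.00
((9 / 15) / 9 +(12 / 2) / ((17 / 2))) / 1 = 0.77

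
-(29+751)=-780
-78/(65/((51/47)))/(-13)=306/3055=0.10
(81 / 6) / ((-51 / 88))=-396 / 17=-23.29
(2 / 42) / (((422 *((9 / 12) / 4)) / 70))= 80 / 1899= 0.04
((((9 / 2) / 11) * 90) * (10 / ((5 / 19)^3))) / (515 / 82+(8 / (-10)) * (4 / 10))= 151858260 / 44803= 3389.47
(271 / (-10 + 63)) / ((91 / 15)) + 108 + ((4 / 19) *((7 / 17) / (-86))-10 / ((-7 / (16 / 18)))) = 66384103931 / 602879823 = 110.11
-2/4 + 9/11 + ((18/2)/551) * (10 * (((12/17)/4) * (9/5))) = 76261/206074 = 0.37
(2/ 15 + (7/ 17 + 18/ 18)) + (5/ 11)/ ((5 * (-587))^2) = 1493362097/ 966516045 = 1.55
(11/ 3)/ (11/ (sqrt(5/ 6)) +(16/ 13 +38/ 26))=-25025/ 349707 +20449 * sqrt(30)/ 349707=0.25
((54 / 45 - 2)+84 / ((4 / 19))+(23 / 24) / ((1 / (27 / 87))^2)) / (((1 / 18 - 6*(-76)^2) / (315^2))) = -2393048558565 / 2098486748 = -1140.37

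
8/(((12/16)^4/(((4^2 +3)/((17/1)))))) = 38912/1377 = 28.26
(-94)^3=-830584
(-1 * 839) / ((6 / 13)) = -10907 / 6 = -1817.83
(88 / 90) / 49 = 44 / 2205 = 0.02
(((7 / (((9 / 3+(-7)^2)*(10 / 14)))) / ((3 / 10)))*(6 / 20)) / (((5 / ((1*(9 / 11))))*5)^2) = 0.00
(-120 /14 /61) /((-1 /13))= 780 /427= 1.83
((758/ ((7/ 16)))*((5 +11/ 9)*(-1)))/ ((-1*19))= 97024/ 171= 567.39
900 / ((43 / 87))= 78300 / 43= 1820.93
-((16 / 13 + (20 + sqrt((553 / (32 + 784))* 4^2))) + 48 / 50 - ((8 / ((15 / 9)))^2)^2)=4132788 / 8125 - sqrt(28203) / 51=505.36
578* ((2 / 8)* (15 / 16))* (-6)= -13005 / 16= -812.81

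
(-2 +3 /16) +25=371 /16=23.19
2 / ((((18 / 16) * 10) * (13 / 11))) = 88 / 585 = 0.15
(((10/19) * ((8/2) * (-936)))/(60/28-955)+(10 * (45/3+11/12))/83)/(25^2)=25154299/3944471250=0.01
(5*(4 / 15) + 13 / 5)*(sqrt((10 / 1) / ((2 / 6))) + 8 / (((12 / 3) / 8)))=59*sqrt(30) / 15 + 944 / 15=84.48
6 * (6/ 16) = 9/ 4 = 2.25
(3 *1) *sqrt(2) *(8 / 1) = 24 *sqrt(2) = 33.94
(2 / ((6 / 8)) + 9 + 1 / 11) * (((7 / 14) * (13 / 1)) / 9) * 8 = 20176 / 297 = 67.93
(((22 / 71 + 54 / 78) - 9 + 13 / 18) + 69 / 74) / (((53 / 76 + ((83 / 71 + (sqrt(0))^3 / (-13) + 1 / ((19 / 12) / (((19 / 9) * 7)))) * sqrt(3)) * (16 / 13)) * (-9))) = -7248431351252 / 7384873045869819 + 403056582804736 * sqrt(3) / 22154619137609457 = 0.03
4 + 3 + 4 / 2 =9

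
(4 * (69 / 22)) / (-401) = -138 / 4411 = -0.03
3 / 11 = 0.27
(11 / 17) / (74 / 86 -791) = -473 / 577592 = -0.00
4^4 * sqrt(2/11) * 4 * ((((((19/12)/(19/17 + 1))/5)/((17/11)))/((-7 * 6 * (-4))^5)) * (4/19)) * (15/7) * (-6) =-sqrt(22)/5489031744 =-0.00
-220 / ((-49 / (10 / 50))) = 44 / 49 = 0.90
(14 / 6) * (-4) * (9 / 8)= -21 / 2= -10.50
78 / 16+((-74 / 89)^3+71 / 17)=812706375 / 95875784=8.48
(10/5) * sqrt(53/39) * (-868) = -1736 * sqrt(2067)/39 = -2023.74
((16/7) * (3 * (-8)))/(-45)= 128/105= 1.22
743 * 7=5201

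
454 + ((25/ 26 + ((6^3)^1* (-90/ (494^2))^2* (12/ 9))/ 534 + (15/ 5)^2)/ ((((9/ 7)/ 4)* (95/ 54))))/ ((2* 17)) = 243165272331551744/ 534995767672535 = 454.52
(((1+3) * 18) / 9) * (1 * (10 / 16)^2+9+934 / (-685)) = 351909 / 5480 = 64.22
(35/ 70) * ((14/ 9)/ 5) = 7/ 45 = 0.16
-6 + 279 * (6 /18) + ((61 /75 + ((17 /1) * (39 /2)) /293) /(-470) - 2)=1755717029 /20656500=85.00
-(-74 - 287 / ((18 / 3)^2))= 81.97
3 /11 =0.27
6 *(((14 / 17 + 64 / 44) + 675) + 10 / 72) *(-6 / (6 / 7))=-31922597 / 1122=-28451.51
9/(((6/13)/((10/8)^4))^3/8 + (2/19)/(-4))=-353.34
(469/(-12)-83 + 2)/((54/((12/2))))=-1441/108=-13.34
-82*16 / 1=-1312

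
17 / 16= 1.06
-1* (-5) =5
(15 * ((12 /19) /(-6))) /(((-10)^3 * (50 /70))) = 21 /9500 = 0.00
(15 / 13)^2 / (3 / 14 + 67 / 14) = 0.27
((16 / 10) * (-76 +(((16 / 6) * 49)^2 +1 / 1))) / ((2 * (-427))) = -611956 / 19215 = -31.85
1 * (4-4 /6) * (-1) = -10 /3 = -3.33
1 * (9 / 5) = 9 / 5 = 1.80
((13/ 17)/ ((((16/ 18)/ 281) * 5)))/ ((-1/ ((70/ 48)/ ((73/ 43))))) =-3298659/ 79424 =-41.53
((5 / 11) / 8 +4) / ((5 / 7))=2499 / 440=5.68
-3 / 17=-0.18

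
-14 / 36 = -7 / 18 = -0.39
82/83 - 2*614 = -101842/83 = -1227.01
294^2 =86436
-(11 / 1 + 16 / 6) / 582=-41 / 1746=-0.02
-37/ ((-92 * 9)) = 37/ 828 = 0.04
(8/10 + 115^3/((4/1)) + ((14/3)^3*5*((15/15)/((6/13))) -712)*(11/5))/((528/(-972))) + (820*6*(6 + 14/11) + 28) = -585829383/880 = -665715.21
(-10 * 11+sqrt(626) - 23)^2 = (133 - sqrt(626))^2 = 11659.68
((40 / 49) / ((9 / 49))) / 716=10 / 1611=0.01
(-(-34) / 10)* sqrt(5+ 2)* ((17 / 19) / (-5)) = -289* sqrt(7) / 475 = -1.61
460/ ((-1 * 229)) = -460/ 229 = -2.01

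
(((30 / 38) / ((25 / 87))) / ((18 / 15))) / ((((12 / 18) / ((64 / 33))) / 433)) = 2883.90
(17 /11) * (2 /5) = 34 /55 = 0.62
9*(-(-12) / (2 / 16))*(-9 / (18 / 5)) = -2160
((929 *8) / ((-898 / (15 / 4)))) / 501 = -4645 / 74983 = -0.06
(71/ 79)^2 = 5041/ 6241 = 0.81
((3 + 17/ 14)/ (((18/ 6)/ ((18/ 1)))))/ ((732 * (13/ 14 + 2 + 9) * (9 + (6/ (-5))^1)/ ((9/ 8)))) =885/ 2118896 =0.00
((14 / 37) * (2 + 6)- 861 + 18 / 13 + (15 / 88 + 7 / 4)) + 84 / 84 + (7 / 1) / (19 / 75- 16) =-42696541155 / 49989368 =-854.11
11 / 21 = 0.52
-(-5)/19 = 5/19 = 0.26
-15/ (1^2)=-15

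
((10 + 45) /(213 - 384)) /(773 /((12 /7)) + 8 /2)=-220 /311163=-0.00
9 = 9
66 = 66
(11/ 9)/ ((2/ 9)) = 11/ 2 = 5.50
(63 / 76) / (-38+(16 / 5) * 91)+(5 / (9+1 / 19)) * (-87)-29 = -106258039 / 1379096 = -77.05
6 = 6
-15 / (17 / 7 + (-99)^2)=-105 / 68624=-0.00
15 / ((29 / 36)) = 18.62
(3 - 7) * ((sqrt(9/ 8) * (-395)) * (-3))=-3555 * sqrt(2)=-5027.53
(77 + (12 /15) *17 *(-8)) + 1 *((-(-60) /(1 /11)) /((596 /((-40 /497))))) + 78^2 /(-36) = -74382212 /370265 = -200.89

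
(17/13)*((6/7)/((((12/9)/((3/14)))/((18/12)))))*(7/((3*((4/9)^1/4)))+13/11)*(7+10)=1427949/14014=101.89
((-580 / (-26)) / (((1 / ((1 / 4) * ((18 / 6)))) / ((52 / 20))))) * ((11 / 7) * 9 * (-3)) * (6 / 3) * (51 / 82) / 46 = -1317789 / 26404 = -49.91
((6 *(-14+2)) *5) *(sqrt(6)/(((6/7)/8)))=-3360 *sqrt(6)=-8230.29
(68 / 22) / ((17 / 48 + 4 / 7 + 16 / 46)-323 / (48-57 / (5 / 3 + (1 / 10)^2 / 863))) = -6208917344 / 44457984329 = -0.14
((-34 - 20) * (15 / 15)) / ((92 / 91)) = -2457 / 46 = -53.41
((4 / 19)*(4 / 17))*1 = 16 / 323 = 0.05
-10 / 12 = -5 / 6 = -0.83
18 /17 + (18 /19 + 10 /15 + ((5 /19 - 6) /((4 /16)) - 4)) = -1238 /51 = -24.27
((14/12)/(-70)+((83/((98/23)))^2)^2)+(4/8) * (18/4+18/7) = 199216628890631/1383552240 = 143989.24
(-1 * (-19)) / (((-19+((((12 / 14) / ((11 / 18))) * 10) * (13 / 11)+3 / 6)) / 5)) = -160930 / 3259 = -49.38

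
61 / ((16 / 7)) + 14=651 / 16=40.69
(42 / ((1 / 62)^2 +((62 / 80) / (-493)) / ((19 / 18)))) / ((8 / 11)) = -1485278355 / 31612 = -46984.64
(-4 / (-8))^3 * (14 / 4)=7 / 16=0.44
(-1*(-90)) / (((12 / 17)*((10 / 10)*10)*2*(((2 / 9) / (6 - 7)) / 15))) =-6885 / 16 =-430.31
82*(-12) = -984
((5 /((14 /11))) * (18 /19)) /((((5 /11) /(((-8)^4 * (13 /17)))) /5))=289935360 /2261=128233.24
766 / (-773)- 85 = -66471 / 773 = -85.99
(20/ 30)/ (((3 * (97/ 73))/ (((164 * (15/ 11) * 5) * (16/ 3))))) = 9577600/ 9603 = 997.35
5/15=1/3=0.33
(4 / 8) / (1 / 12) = 6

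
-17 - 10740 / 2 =-5387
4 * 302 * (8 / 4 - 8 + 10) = 4832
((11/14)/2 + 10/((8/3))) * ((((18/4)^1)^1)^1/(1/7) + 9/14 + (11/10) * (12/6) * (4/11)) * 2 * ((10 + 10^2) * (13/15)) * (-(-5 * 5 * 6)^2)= -28688946000/49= -585488693.88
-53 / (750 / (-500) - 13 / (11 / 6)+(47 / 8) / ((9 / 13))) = 41976 / 83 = 505.73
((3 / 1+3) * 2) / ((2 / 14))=84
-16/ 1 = -16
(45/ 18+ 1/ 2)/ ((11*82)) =0.00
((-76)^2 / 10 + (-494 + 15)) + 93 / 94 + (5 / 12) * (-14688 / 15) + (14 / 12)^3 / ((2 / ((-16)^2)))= -1334371 / 12690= -105.15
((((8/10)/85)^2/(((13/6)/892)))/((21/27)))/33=256896/180805625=0.00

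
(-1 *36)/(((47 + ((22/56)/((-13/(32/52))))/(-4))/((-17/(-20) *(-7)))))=281554/61785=4.56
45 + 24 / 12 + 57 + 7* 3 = 125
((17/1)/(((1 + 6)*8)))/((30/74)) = 629/840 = 0.75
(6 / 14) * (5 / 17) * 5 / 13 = 75 / 1547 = 0.05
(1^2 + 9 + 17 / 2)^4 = 1874161 / 16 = 117135.06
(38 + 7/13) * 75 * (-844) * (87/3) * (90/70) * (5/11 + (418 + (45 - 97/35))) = -41902781027.03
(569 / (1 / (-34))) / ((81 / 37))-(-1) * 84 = -708998 / 81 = -8753.06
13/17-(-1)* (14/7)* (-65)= -2197/17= -129.24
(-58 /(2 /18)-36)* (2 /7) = -159.43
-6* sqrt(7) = -15.87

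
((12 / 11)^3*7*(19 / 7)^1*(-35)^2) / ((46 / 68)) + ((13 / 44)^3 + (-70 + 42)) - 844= 85808579427 / 1959232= 43797.05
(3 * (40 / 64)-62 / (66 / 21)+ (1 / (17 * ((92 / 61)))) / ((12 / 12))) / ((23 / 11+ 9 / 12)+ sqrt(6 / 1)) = -76614875 / 3135038+ 13484218 * sqrt(6) / 1567519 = -3.37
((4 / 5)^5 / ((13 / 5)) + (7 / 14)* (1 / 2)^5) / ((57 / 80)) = 73661 / 370500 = 0.20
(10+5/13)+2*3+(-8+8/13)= 9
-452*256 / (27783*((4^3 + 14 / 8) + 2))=-462848 / 7529193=-0.06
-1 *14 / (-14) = 1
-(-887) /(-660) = -887 /660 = -1.34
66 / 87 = 22 / 29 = 0.76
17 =17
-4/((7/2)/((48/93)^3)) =-32768/208537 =-0.16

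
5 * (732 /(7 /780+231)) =2854800 /180187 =15.84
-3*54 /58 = -81 /29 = -2.79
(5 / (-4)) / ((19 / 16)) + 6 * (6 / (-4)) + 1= -172 / 19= -9.05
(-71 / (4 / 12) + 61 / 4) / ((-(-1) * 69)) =-791 / 276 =-2.87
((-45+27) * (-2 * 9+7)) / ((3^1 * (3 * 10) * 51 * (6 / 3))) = 11 / 510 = 0.02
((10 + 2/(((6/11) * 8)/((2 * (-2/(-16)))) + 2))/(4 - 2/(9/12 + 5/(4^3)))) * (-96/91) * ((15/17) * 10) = -68751600/1158703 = -59.33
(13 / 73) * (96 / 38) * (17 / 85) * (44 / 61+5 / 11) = 492336 / 4653385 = 0.11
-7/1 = -7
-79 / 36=-2.19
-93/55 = -1.69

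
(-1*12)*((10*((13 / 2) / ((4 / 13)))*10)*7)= -177450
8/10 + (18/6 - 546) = -2711/5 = -542.20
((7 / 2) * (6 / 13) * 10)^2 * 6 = 1565.68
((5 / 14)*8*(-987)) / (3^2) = -313.33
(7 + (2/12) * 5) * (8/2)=94/3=31.33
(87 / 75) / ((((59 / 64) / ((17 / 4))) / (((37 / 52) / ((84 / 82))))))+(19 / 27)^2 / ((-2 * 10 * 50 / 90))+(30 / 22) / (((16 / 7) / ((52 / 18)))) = 5160244039 / 956755800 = 5.39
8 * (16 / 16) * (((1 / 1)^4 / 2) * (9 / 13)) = 36 / 13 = 2.77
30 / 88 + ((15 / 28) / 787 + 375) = 22745325 / 60599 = 375.34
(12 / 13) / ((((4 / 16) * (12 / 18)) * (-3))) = -24 / 13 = -1.85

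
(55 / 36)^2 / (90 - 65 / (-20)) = 3025 / 120852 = 0.03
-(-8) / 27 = 0.30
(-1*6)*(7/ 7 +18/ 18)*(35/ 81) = -140/ 27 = -5.19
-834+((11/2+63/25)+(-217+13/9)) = -468691/450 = -1041.54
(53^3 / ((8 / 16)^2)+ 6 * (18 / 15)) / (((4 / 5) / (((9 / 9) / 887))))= 839.23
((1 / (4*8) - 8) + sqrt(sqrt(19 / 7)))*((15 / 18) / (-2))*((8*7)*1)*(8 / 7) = -80*19^(1 / 4)*7^(3 / 4) / 21 + 425 / 2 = 178.27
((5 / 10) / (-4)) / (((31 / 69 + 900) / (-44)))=759 / 124262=0.01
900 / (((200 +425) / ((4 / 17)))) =144 / 425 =0.34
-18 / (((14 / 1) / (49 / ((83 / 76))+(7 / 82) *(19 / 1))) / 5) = -2034045 / 6806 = -298.86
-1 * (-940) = 940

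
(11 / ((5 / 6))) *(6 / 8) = 99 / 10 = 9.90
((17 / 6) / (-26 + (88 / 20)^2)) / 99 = -425 / 98604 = -0.00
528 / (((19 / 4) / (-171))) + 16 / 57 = -1083440 / 57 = -19007.72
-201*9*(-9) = 16281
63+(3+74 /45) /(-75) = 212416 /3375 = 62.94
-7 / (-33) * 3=7 / 11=0.64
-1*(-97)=97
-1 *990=-990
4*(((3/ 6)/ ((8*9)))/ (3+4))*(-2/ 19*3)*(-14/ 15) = 1/ 855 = 0.00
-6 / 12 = -1 / 2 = -0.50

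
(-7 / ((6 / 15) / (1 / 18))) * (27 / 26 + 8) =-8225 / 936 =-8.79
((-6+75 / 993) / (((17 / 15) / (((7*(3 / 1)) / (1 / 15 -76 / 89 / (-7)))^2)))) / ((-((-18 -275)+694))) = 1132833422235375 / 7013356452163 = 161.53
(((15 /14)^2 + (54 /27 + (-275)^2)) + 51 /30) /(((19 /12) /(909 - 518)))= 86939535423 /4655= 18676591.93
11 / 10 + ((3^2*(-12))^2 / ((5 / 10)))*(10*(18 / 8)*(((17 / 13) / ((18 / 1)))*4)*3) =59486543 / 130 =457588.79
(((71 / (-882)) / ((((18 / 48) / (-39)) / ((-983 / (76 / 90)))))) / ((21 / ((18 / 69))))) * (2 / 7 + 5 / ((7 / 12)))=-1125063160 / 1049237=-1072.27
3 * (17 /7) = 7.29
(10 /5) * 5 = 10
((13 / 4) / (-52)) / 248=-1 / 3968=-0.00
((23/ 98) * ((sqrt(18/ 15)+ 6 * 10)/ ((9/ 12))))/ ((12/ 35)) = 23 * sqrt(30)/ 126+ 1150/ 21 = 55.76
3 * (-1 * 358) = -1074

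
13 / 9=1.44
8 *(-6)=-48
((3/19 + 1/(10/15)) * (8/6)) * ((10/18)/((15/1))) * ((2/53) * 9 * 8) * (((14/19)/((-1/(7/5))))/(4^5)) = -343/1530640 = -0.00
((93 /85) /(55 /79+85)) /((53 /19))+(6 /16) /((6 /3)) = 46865019 /243990800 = 0.19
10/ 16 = 0.62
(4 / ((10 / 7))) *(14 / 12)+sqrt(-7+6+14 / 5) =3 *sqrt(5) / 5+49 / 15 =4.61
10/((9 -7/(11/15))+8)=1.34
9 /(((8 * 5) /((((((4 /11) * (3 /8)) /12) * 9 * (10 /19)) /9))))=9 /6688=0.00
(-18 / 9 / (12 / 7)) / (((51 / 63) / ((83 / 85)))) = -4067 / 2890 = -1.41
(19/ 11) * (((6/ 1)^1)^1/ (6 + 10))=57/ 88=0.65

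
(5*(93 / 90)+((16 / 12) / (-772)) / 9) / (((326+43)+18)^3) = 53845 / 604065404466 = 0.00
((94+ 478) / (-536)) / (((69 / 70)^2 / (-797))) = 875.36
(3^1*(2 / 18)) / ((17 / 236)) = 236 / 51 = 4.63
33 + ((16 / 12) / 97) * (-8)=9571 / 291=32.89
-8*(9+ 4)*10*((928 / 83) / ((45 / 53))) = -10230272 / 747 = -13695.14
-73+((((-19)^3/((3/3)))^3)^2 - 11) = 104127350297911241532757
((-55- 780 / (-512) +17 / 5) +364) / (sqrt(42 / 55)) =200911 * sqrt(2310) / 26880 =359.24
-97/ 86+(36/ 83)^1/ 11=-85465/ 78518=-1.09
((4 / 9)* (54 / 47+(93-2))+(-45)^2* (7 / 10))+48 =1274461 / 846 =1506.46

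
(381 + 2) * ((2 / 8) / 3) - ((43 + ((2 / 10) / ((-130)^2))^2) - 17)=126739437497 / 21420750000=5.92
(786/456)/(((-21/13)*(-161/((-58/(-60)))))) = 49387/7708680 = 0.01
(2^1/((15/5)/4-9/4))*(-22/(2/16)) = 704/3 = 234.67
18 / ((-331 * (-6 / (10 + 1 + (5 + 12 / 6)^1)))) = 54 / 331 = 0.16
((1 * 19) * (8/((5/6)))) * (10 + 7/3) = 11248/5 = 2249.60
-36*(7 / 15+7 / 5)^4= -2458624 / 5625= -437.09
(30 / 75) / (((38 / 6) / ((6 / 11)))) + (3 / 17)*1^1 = 3747 / 17765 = 0.21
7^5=16807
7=7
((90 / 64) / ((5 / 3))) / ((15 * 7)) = 9 / 1120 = 0.01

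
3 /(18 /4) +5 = 17 /3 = 5.67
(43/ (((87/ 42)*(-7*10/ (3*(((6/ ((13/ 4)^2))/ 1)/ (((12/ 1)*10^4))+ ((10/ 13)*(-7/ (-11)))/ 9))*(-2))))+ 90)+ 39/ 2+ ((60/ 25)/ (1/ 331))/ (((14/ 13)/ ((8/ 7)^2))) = 1072.99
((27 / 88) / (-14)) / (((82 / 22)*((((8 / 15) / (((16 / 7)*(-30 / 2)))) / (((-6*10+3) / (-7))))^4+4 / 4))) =-730454652010546875 / 124231398595448247887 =-0.01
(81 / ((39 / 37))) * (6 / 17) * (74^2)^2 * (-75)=-60997580275.11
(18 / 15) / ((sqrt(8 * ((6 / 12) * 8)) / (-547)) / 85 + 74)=55794 * sqrt(2) / 2959483699217 + 47991627555 / 2959483699217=0.02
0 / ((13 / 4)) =0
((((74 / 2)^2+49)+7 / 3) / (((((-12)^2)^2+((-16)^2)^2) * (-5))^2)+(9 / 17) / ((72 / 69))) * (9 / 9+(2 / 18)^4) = 929217574351541 / 1831222171238400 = 0.51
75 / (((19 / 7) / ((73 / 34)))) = 38325 / 646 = 59.33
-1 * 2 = -2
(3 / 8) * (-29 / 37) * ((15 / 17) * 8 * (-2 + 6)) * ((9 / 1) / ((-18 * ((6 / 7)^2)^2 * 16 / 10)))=1740725 / 362304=4.80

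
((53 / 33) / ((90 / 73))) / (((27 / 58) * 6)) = 112201 / 240570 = 0.47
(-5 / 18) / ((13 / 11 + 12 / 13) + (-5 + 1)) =0.15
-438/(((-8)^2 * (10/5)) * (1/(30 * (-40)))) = 16425/4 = 4106.25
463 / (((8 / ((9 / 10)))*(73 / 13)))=54171 / 5840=9.28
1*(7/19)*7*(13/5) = 637/95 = 6.71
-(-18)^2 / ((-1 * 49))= 324 / 49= 6.61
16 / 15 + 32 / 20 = 8 / 3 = 2.67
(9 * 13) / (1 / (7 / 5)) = 819 / 5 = 163.80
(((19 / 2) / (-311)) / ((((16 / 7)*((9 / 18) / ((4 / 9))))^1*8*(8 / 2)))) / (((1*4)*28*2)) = -19 / 11464704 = -0.00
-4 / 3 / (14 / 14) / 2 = -2 / 3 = -0.67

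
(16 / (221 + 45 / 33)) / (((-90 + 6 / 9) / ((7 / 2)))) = -231 / 81941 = -0.00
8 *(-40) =-320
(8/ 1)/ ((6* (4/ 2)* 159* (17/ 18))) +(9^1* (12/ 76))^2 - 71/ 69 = 22327306/ 22443009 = 0.99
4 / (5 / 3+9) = 3 / 8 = 0.38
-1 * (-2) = 2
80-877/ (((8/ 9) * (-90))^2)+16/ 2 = 562323/ 6400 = 87.86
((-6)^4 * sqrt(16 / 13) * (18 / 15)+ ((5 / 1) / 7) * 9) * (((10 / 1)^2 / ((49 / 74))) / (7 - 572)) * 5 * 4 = -184135680 * sqrt(13) / 71981 - 1332000 / 38759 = -9257.78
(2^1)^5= 32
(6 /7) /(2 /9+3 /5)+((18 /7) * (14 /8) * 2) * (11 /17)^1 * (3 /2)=86103 /8806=9.78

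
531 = 531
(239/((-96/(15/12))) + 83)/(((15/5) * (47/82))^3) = 2114289517/134554608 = 15.71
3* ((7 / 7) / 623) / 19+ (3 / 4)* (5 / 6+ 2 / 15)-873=-413004647 / 473480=-872.27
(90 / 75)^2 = 36 / 25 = 1.44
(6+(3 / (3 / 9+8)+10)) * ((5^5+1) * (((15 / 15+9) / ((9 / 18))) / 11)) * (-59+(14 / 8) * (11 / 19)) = -5634499338 / 1045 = -5391865.40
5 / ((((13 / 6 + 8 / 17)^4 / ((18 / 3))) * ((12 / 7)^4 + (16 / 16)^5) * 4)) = 114658218360 / 7126351590881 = 0.02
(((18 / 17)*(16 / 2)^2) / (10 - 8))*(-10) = -5760 / 17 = -338.82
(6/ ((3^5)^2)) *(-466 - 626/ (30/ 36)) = -12172/ 98415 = -0.12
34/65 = 0.52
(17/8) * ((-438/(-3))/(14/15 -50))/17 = -1095/2944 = -0.37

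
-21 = -21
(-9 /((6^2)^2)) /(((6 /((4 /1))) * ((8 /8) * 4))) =-1 /864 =-0.00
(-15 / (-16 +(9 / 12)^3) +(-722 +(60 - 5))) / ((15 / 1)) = -664039 / 14955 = -44.40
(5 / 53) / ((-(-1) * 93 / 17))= 0.02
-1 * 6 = -6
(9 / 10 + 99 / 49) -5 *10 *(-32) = 785431 / 490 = 1602.92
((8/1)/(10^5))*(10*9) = 9/1250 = 0.01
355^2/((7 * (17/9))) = 1134225/119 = 9531.30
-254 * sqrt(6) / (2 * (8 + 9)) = -127 * sqrt(6) / 17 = -18.30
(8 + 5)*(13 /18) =169 /18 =9.39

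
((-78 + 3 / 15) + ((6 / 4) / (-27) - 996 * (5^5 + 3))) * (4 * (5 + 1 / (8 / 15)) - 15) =-1402004635 / 36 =-38944573.19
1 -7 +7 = 1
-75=-75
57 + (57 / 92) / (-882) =1541717 / 27048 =57.00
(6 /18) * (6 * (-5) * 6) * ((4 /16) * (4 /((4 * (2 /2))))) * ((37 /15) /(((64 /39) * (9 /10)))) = -25.05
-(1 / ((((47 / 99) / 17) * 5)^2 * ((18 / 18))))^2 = -8022993935121 / 3049800625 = -2630.66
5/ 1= 5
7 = 7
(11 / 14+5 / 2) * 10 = 230 / 7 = 32.86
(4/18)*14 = 28/9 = 3.11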